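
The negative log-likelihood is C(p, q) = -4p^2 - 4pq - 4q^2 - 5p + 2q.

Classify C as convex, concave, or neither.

concave

C is quadratic, so its Hessian is the constant matrix H = [[-8, -4], [-4, -8]].
det(H) = 48, tr(H) = -16.
det(H) > 0 and tr(H) < 0, so H is negative definite everywhere: concave.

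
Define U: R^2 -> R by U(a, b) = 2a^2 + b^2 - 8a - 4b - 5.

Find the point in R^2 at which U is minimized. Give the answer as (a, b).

(2, 2)

U(a,b) separates as P(a) + Q(b) − 5, so its minimum is min P + min Q − 5.
P'(a) = 4a - 8 vanishes at a ∈ {2}; Q'(b) = 2b - 4 vanishes at b ∈ {2}.
Local minima of P (where P''>0): P(2)=-8. Local minima of Q: Q(2)=-4.
So the global minimum of U is P(2) + Q(2) − 5 = -8 − 4 − 5 = -17, attained at (2, 2).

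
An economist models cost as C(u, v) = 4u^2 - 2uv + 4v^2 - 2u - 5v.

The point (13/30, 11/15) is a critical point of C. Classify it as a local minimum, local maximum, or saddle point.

The Hessian of C is constant: H = [[8, -2], [-2, 8]].
det(H) = 8·8 − (-2)² = 60.
det(H) > 0 and tr(H) = 16 > 0, so H is positive definite and the point is a local minimum.

local minimum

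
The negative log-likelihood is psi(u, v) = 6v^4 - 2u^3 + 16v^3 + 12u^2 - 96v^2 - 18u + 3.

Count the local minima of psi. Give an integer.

2

psi separates as a function of u plus a function of v, so ∇psi=0 decouples.
∂psi/∂u = -6(u - 3)(u - 1) = 0 at u ∈ {1, 3}; ∂psi/∂v = 24v(v - 2)(v + 4) = 0 at v ∈ {-4, 0, 2}.
The Hessian is diagonal: diag(psi_uu, psi_vv). Second derivatives: psi_uu(1)=12, psi_uu(3)=-12; psi_vv(-4)=576, psi_vv(0)=-192, psi_vv(2)=288.
Local minima occur where both diagonal entries positive: (1, -4), (1, 2). Count: 2.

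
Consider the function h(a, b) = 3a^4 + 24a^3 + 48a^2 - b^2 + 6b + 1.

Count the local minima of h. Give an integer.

0

h separates as a function of a plus a function of b, so ∇h=0 decouples.
∂h/∂a = 12a(a + 2)(a + 4) = 0 at a ∈ {-4, -2, 0}; ∂h/∂b = -2(b - 3) = 0 at b ∈ {3}.
The Hessian is diagonal: diag(h_aa, h_bb). Second derivatives: h_aa(-4)=96, h_aa(-2)=-48, h_aa(0)=96; h_bb(3)=-2.
Local minima occur where both diagonal entries positive: none. Count: 0.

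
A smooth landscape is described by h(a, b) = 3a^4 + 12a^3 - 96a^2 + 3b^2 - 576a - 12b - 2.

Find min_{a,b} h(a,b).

-2318

h(a,b) separates as P(a) + Q(b) − 2, so its minimum is min P + min Q − 2.
P'(a) = 12(a - 4)(a + 3)(a + 4) vanishes at a ∈ {-4, -3, 4}; Q'(b) = 6b - 12 vanishes at b ∈ {2}.
Local minima of P (where P''>0): P(-4)=768, P(4)=-2304. Local minima of Q: Q(2)=-12.
So the global minimum of h is P(4) + Q(2) − 2 = -2304 − 12 − 2 = -2318, attained at (4, 2).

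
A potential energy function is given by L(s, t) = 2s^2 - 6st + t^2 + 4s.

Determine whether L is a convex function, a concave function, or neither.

L is quadratic, so its Hessian is the constant matrix H = [[4, -6], [-6, 2]].
det(H) = -28, tr(H) = 6.
det(H) < 0, so H is indefinite: neither convex nor concave.

neither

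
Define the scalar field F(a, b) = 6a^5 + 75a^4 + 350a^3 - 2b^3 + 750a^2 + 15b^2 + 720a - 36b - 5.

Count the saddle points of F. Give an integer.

F separates as a function of a plus a function of b, so ∇F=0 decouples.
∂F/∂a = 30(a + 1)(a + 2)(a + 3)(a + 4) = 0 at a ∈ {-4, -3, -2, -1}; ∂F/∂b = -6(b - 3)(b - 2) = 0 at b ∈ {2, 3}.
The Hessian is diagonal: diag(F_aa, F_bb). Second derivatives: F_aa(-4)=-180, F_aa(-3)=60, F_aa(-2)=-60, F_aa(-1)=180; F_bb(2)=6, F_bb(3)=-6.
Saddle points occur where the two diagonal entries have opposite signs: (-4, 2), (-3, 3), (-2, 2), (-1, 3). Count: 4.

4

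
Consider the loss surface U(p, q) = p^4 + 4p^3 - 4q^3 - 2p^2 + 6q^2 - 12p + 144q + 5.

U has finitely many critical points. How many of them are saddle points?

3

U separates as a function of p plus a function of q, so ∇U=0 decouples.
∂U/∂p = 4(p - 1)(p + 1)(p + 3) = 0 at p ∈ {-3, -1, 1}; ∂U/∂q = -12(q - 4)(q + 3) = 0 at q ∈ {-3, 4}.
The Hessian is diagonal: diag(U_pp, U_qq). Second derivatives: U_pp(-3)=32, U_pp(-1)=-16, U_pp(1)=32; U_qq(-3)=84, U_qq(4)=-84.
Saddle points occur where the two diagonal entries have opposite signs: (-3, 4), (-1, -3), (1, 4). Count: 3.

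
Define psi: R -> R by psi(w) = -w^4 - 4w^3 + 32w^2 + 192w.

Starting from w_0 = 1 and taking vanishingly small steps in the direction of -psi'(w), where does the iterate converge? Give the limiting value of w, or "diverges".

-3

psi'(w) = -4(w - 4)(w + 3)(w + 4), so psi'(1) = 240.
Gradient descent moves in the -psi' direction, i.e. w is decreasing.
The nearest critical point in that direction is w = -3, where psi'' = 28 > 0 (a local minimum). The iterate converges there.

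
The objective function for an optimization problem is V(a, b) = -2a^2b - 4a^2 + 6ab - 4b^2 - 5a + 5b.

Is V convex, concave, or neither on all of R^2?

neither

The term -2a^2b is cubic, so the Hessian is not constant.
∂²V/∂a² = -4b - 8, which takes both signs as b varies (negative for sufficiently large b). A diagonal entry of the Hessian changing sign means the Hessian is neither positive- nor negative-semidefinite on all of R^2.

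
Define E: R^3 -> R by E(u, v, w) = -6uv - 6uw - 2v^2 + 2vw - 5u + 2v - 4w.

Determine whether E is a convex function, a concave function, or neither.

E is quadratic, so its Hessian is the constant matrix H = [[0, -6, -6], [-6, -4, 2], [-6, 2, 0]].
Leading principal minors: 0, -36, 288.
Neither pattern holds ⇒ H is indefinite ⇒ neither convex nor concave.

neither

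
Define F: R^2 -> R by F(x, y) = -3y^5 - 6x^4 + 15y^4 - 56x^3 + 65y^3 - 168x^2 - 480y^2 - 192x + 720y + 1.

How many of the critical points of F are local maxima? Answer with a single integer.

4

F separates as a function of x plus a function of y, so ∇F=0 decouples.
∂F/∂x = -24(x + 1)(x + 2)(x + 4) = 0 at x ∈ {-4, -2, -1}; ∂F/∂y = -15(y - 4)(y - 3)(y - 1)(y + 4) = 0 at y ∈ {-4, 1, 3, 4}.
The Hessian is diagonal: diag(F_xx, F_yy). Second derivatives: F_xx(-4)=-144, F_xx(-2)=48, F_xx(-1)=-72; F_yy(-4)=4200, F_yy(1)=-450, F_yy(3)=210, F_yy(4)=-360.
Local maxima occur where both diagonal entries negative: (-4, 1), (-4, 4), (-1, 1), (-1, 4). Count: 4.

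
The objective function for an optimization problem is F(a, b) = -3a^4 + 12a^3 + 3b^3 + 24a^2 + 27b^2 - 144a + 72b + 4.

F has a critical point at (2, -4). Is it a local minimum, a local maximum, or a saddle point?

saddle point

The mixed partial ∂²F/∂a∂b is 0, so the Hessian at any point is diag(F_aa, F_bb) = diag(12(-3a^2 + 6a + 4), 18(b + 3)).
At (2, -4): H = diag(48, -18).
The eigenvalues have opposite signs, so H is indefinite: a saddle point.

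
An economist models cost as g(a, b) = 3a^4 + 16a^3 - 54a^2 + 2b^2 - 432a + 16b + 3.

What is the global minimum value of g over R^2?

-1136

g(a,b) separates as P(a) + Q(b) + 3, so its minimum is min P + min Q + 3.
P'(a) = 12(a - 3)(a + 3)(a + 4) vanishes at a ∈ {-4, -3, 3}; Q'(b) = 4b + 16 vanishes at b ∈ {-4}.
Local minima of P (where P''>0): P(-4)=608, P(3)=-1107. Local minima of Q: Q(-4)=-32.
So the global minimum of g is P(3) + Q(-4) + 3 = -1107 − 32 + 3 = -1136, attained at (3, -4).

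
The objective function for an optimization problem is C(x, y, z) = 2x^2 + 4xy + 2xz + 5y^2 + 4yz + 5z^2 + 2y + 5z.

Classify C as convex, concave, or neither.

C is quadratic, so its Hessian is the constant matrix H = [[4, 4, 2], [4, 10, 4], [2, 4, 10]].
Leading principal minors: 4, 24, 200.
All positive ⇒ H ≻ 0 ⇒ convex.

convex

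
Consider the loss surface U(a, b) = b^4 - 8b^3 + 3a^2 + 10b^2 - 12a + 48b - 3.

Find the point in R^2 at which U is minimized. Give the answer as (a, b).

U(a,b) separates as P(a) + Q(b) − 3, so its minimum is min P + min Q − 3.
P'(a) = 6a - 12 vanishes at a ∈ {2}; Q'(b) = 4(b - 4)(b - 3)(b + 1) vanishes at b ∈ {-1, 3, 4}.
Local minima of P (where P''>0): P(2)=-12. Local minima of Q: Q(-1)=-29, Q(4)=96.
So the global minimum of U is P(2) + Q(-1) − 3 = -12 − 29 − 3 = -44, attained at (2, -1).

(2, -1)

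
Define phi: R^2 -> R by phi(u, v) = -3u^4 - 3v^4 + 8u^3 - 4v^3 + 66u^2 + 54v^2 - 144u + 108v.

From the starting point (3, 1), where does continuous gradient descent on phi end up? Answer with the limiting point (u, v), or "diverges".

phi is separable, so gradient descent decouples: u follows -∂phi/∂u, v follows -∂phi/∂v.
∂phi/∂u = -12(u - 4)(u - 1)(u + 3); at u=3 this is 144, so u decreases.
∂phi/∂v = -12(v - 3)(v + 1)(v + 3); at v=1 this is 192, so v decreases.
u converges to its nearest critical value 1 (a local min of the u-part); v converges to -1. The iterate converges to (1, -1).

(1, -1)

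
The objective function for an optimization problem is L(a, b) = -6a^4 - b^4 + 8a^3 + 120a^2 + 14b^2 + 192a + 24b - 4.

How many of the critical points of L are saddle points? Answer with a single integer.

L separates as a function of a plus a function of b, so ∇L=0 decouples.
∂L/∂a = -24(a - 4)(a + 1)(a + 2) = 0 at a ∈ {-2, -1, 4}; ∂L/∂b = -4(b - 3)(b + 1)(b + 2) = 0 at b ∈ {-2, -1, 3}.
The Hessian is diagonal: diag(L_aa, L_bb). Second derivatives: L_aa(-2)=-144, L_aa(-1)=120, L_aa(4)=-720; L_bb(-2)=-20, L_bb(-1)=16, L_bb(3)=-80.
Saddle points occur where the two diagonal entries have opposite signs: (-2, -1), (-1, -2), (-1, 3), (4, -1). Count: 4.

4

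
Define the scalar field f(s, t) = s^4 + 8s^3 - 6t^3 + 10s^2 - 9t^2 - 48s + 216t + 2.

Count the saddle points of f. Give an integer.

f separates as a function of s plus a function of t, so ∇f=0 decouples.
∂f/∂s = 4(s - 1)(s + 3)(s + 4) = 0 at s ∈ {-4, -3, 1}; ∂f/∂t = -18(t - 3)(t + 4) = 0 at t ∈ {-4, 3}.
The Hessian is diagonal: diag(f_ss, f_tt). Second derivatives: f_ss(-4)=20, f_ss(-3)=-16, f_ss(1)=80; f_tt(-4)=126, f_tt(3)=-126.
Saddle points occur where the two diagonal entries have opposite signs: (-4, 3), (-3, -4), (1, 3). Count: 3.

3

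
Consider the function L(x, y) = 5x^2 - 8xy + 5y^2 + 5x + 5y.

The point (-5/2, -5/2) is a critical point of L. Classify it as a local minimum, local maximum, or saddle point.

local minimum

The Hessian of L is constant: H = [[10, -8], [-8, 10]].
det(H) = 10·10 − (-8)² = 36.
det(H) > 0 and tr(H) = 20 > 0, so H is positive definite and the point is a local minimum.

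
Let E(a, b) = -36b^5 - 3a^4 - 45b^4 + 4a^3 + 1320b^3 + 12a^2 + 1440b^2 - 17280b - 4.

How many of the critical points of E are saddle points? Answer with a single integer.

E separates as a function of a plus a function of b, so ∇E=0 decouples.
∂E/∂a = -12a(a - 2)(a + 1) = 0 at a ∈ {-1, 0, 2}; ∂E/∂b = -180(b - 4)(b - 2)(b + 3)(b + 4) = 0 at b ∈ {-4, -3, 2, 4}.
The Hessian is diagonal: diag(E_aa, E_bb). Second derivatives: E_aa(-1)=-36, E_aa(0)=24, E_aa(2)=-72; E_bb(-4)=8640, E_bb(-3)=-6300, E_bb(2)=10800, E_bb(4)=-20160.
Saddle points occur where the two diagonal entries have opposite signs: (-1, -4), (-1, 2), (0, -3), (0, 4), (2, -4), (2, 2). Count: 6.

6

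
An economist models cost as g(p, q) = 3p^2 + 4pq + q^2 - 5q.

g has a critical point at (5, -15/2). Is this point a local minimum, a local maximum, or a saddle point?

saddle point

The Hessian of g is constant: H = [[6, 4], [4, 2]].
det(H) = 6·2 − 4² = -4.
Since det(H) < 0, H is indefinite and the critical point is a saddle point.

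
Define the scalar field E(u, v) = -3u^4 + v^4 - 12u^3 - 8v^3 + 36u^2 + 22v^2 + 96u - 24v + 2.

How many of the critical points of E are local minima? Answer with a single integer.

2

E separates as a function of u plus a function of v, so ∇E=0 decouples.
∂E/∂u = -12(u - 2)(u + 1)(u + 4) = 0 at u ∈ {-4, -1, 2}; ∂E/∂v = 4(v - 3)(v - 2)(v - 1) = 0 at v ∈ {1, 2, 3}.
The Hessian is diagonal: diag(E_uu, E_vv). Second derivatives: E_uu(-4)=-216, E_uu(-1)=108, E_uu(2)=-216; E_vv(1)=8, E_vv(2)=-4, E_vv(3)=8.
Local minima occur where both diagonal entries positive: (-1, 1), (-1, 3). Count: 2.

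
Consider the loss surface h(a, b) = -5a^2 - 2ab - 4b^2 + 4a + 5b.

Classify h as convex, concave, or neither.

concave

h is quadratic, so its Hessian is the constant matrix H = [[-10, -2], [-2, -8]].
det(H) = 76, tr(H) = -18.
det(H) > 0 and tr(H) < 0, so H is negative definite everywhere: concave.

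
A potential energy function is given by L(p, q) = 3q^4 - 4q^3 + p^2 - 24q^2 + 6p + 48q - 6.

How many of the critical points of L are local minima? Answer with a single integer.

L separates as a function of p plus a function of q, so ∇L=0 decouples.
∂L/∂p = 2(p + 3) = 0 at p ∈ {-3}; ∂L/∂q = 12(q - 2)(q - 1)(q + 2) = 0 at q ∈ {-2, 1, 2}.
The Hessian is diagonal: diag(L_pp, L_qq). Second derivatives: L_pp(-3)=2; L_qq(-2)=144, L_qq(1)=-36, L_qq(2)=48.
Local minima occur where both diagonal entries positive: (-3, -2), (-3, 2). Count: 2.

2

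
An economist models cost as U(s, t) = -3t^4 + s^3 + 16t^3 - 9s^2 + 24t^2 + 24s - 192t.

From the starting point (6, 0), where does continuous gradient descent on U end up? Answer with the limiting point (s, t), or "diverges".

U is separable, so gradient descent decouples: s follows -∂U/∂s, t follows -∂U/∂t.
∂U/∂s = 3(s - 4)(s - 2); at s=6 this is 24, so s decreases.
∂U/∂t = -12(t - 4)(t - 2)(t + 2); at t=0 this is -192, so t increases.
s converges to its nearest critical value 4 (a local min of the s-part); t converges to 2. The iterate converges to (4, 2).

(4, 2)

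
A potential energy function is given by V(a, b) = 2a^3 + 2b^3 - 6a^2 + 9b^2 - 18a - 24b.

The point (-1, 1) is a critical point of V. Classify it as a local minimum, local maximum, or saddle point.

The mixed partial ∂²V/∂a∂b is 0, so the Hessian at any point is diag(V_aa, V_bb) = diag(12(a - 1), 6(2b + 3)).
At (-1, 1): H = diag(-24, 30).
The eigenvalues have opposite signs, so H is indefinite: a saddle point.

saddle point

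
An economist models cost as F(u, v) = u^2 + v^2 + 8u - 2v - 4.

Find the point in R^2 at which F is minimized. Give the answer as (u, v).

(-4, 1)

F(u,v) separates as P(u) + Q(v) − 4, so its minimum is min P + min Q − 4.
P'(u) = 2u + 8 vanishes at u ∈ {-4}; Q'(v) = 2v - 2 vanishes at v ∈ {1}.
Local minima of P (where P''>0): P(-4)=-16. Local minima of Q: Q(1)=-1.
So the global minimum of F is P(-4) + Q(1) − 4 = -16 − 1 − 4 = -21, attained at (-4, 1).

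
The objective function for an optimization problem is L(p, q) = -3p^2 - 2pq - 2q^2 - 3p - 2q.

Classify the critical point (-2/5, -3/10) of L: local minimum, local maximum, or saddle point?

The Hessian of L is constant: H = [[-6, -2], [-2, -4]].
det(H) = (-6)·(-4) − (-2)² = 20.
det(H) > 0 and tr(H) = -10 < 0, so H is negative definite and the point is a local maximum.

local maximum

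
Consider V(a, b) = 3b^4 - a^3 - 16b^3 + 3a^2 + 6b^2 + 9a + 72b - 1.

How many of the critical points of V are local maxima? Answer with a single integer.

V separates as a function of a plus a function of b, so ∇V=0 decouples.
∂V/∂a = -3(a - 3)(a + 1) = 0 at a ∈ {-1, 3}; ∂V/∂b = 12(b - 3)(b - 2)(b + 1) = 0 at b ∈ {-1, 2, 3}.
The Hessian is diagonal: diag(V_aa, V_bb). Second derivatives: V_aa(-1)=12, V_aa(3)=-12; V_bb(-1)=144, V_bb(2)=-36, V_bb(3)=48.
Local maxima occur where both diagonal entries negative: (3, 2). Count: 1.

1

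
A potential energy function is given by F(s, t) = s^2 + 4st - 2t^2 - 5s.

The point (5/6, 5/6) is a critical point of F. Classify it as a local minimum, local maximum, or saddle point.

The Hessian of F is constant: H = [[2, 4], [4, -4]].
det(H) = 2·(-4) − 4² = -24.
Since det(H) < 0, H is indefinite and the critical point is a saddle point.

saddle point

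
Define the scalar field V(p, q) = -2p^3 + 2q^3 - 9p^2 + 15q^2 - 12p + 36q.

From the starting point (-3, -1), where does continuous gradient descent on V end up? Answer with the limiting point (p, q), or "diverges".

V is separable, so gradient descent decouples: p follows -∂V/∂p, q follows -∂V/∂q.
∂V/∂p = -6(p + 1)(p + 2); at p=-3 this is -12, so p increases.
∂V/∂q = 6(q + 2)(q + 3); at q=-1 this is 12, so q decreases.
p converges to its nearest critical value -2 (a local min of the p-part); q converges to -2. The iterate converges to (-2, -2).

(-2, -2)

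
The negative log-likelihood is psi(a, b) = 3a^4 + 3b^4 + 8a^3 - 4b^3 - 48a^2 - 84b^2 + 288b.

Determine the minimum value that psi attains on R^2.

psi(a,b) separates as P(a) + Q(b), so its minimum is min P + min Q.
P'(a) = 12a(a - 2)(a + 4) vanishes at a ∈ {-4, 0, 2}; Q'(b) = 12(b - 3)(b - 2)(b + 4) vanishes at b ∈ {-4, 2, 3}.
Local minima of P (where P''>0): P(-4)=-512, P(2)=-80. Local minima of Q: Q(-4)=-1472, Q(3)=243.
So the global minimum of psi is P(-4) + Q(-4) = -512 − 1472 = -1984, attained at (-4, -4).

-1984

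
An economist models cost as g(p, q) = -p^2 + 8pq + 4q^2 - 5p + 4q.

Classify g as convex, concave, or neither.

neither

g is quadratic, so its Hessian is the constant matrix H = [[-2, 8], [8, 8]].
det(H) = -80, tr(H) = 6.
det(H) < 0, so H is indefinite: neither convex nor concave.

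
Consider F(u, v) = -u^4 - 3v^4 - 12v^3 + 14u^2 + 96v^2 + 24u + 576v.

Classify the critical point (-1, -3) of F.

The mixed partial ∂²F/∂u∂v is 0, so the Hessian at any point is diag(F_uu, F_vv) = diag(4(-3u^2 + 7), 12(-3v^2 - 6v + 16)).
At (-1, -3): H = diag(16, 84).
Both eigenvalues are positive, so H is positive definite: a local minimum.

local minimum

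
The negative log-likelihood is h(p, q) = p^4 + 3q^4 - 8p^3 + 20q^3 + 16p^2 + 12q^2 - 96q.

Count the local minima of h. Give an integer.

4

h separates as a function of p plus a function of q, so ∇h=0 decouples.
∂h/∂p = 4p(p - 4)(p - 2) = 0 at p ∈ {0, 2, 4}; ∂h/∂q = 12(q - 1)(q + 2)(q + 4) = 0 at q ∈ {-4, -2, 1}.
The Hessian is diagonal: diag(h_pp, h_qq). Second derivatives: h_pp(0)=32, h_pp(2)=-16, h_pp(4)=32; h_qq(-4)=120, h_qq(-2)=-72, h_qq(1)=180.
Local minima occur where both diagonal entries positive: (0, -4), (0, 1), (4, -4), (4, 1). Count: 4.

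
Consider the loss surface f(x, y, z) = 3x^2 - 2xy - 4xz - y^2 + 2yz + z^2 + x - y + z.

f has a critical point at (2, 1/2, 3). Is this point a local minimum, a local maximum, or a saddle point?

The Hessian is constant: H = [[6, -2, -4], [-2, -2, 2], [-4, 2, 2]].
Leading principal minors: Δ₁ = 6, Δ₂ = -16, Δ₃ = 8.
The minors fit neither the all-positive nor the alternating-sign pattern, so H is indefinite: a saddle point.

saddle point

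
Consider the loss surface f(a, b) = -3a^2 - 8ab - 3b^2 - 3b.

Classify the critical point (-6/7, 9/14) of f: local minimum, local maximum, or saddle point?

saddle point

The Hessian of f is constant: H = [[-6, -8], [-8, -6]].
det(H) = (-6)·(-6) − (-8)² = -28.
Since det(H) < 0, H is indefinite and the critical point is a saddle point.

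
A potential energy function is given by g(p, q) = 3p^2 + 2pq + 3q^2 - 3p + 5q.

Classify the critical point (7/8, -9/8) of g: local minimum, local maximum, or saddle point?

The Hessian of g is constant: H = [[6, 2], [2, 6]].
det(H) = 6·6 − 2² = 32.
det(H) > 0 and tr(H) = 12 > 0, so H is positive definite and the point is a local minimum.

local minimum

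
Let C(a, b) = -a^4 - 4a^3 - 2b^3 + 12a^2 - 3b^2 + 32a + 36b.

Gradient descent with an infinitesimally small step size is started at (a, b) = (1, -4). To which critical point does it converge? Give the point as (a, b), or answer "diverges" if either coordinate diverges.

C is separable, so gradient descent decouples: a follows -∂C/∂a, b follows -∂C/∂b.
∂C/∂a = -4(a - 2)(a + 1)(a + 4); at a=1 this is 40, so a decreases.
∂C/∂b = -6(b - 2)(b + 3); at b=-4 this is -36, so b increases.
a converges to its nearest critical value -1 (a local min of the a-part); b converges to -3. The iterate converges to (-1, -3).

(-1, -3)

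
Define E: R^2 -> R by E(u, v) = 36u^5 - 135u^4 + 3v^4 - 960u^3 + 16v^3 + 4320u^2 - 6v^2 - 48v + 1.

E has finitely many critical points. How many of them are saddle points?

E separates as a function of u plus a function of v, so ∇E=0 decouples.
∂E/∂u = 180u(u - 4)(u - 3)(u + 4) = 0 at u ∈ {-4, 0, 3, 4}; ∂E/∂v = 12(v - 1)(v + 1)(v + 4) = 0 at v ∈ {-4, -1, 1}.
The Hessian is diagonal: diag(E_uu, E_vv). Second derivatives: E_uu(-4)=-40320, E_uu(0)=8640, E_uu(3)=-3780, E_uu(4)=5760; E_vv(-4)=180, E_vv(-1)=-72, E_vv(1)=120.
Saddle points occur where the two diagonal entries have opposite signs: (-4, -4), (-4, 1), (0, -1), (3, -4), (3, 1), (4, -1). Count: 6.

6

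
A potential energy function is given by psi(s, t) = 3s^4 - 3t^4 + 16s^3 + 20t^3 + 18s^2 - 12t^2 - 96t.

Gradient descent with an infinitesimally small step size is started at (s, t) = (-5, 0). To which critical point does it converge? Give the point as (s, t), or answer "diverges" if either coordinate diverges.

(-3, 2)

psi is separable, so gradient descent decouples: s follows -∂psi/∂s, t follows -∂psi/∂t.
∂psi/∂s = 12s(s + 1)(s + 3); at s=-5 this is -480, so s increases.
∂psi/∂t = -12(t - 4)(t - 2)(t + 1); at t=0 this is -96, so t increases.
s converges to its nearest critical value -3 (a local min of the s-part); t converges to 2. The iterate converges to (-3, 2).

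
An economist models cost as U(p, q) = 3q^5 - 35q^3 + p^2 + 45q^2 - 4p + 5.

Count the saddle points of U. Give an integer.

U separates as a function of p plus a function of q, so ∇U=0 decouples.
∂U/∂p = 2(p - 2) = 0 at p ∈ {2}; ∂U/∂q = 15q(q - 2)(q - 1)(q + 3) = 0 at q ∈ {-3, 0, 1, 2}.
The Hessian is diagonal: diag(U_pp, U_qq). Second derivatives: U_pp(2)=2; U_qq(-3)=-900, U_qq(0)=90, U_qq(1)=-60, U_qq(2)=150.
Saddle points occur where the two diagonal entries have opposite signs: (2, -3), (2, 1). Count: 2.

2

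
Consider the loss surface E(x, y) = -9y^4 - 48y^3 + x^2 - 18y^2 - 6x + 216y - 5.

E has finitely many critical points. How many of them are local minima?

E separates as a function of x plus a function of y, so ∇E=0 decouples.
∂E/∂x = 2(x - 3) = 0 at x ∈ {3}; ∂E/∂y = -36(y - 1)(y + 2)(y + 3) = 0 at y ∈ {-3, -2, 1}.
The Hessian is diagonal: diag(E_xx, E_yy). Second derivatives: E_xx(3)=2; E_yy(-3)=-144, E_yy(-2)=108, E_yy(1)=-432.
Local minima occur where both diagonal entries positive: (3, -2). Count: 1.

1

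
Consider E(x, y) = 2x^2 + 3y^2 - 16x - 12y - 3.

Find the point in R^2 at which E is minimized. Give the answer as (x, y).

(4, 2)

E(x,y) separates as P(x) + Q(y) − 3, so its minimum is min P + min Q − 3.
P'(x) = 4x - 16 vanishes at x ∈ {4}; Q'(y) = 6y - 12 vanishes at y ∈ {2}.
Local minima of P (where P''>0): P(4)=-32. Local minima of Q: Q(2)=-12.
So the global minimum of E is P(4) + Q(2) − 3 = -32 − 12 − 3 = -47, attained at (4, 2).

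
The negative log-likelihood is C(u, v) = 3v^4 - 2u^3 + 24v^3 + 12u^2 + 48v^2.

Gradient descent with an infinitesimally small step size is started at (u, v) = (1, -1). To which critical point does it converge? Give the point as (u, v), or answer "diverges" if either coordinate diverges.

C is separable, so gradient descent decouples: u follows -∂C/∂u, v follows -∂C/∂v.
∂C/∂u = -6u(u - 4); at u=1 this is 18, so u decreases.
∂C/∂v = 12v(v + 2)(v + 4); at v=-1 this is -36, so v increases.
u converges to its nearest critical value 0 (a local min of the u-part); v converges to 0. The iterate converges to (0, 0).

(0, 0)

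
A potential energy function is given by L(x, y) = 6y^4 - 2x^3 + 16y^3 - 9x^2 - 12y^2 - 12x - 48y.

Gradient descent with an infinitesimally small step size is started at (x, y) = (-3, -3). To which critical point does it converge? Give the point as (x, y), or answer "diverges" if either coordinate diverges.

(-2, -2)

L is separable, so gradient descent decouples: x follows -∂L/∂x, y follows -∂L/∂y.
∂L/∂x = -6(x + 1)(x + 2); at x=-3 this is -12, so x increases.
∂L/∂y = 24(y - 1)(y + 1)(y + 2); at y=-3 this is -192, so y increases.
x converges to its nearest critical value -2 (a local min of the x-part); y converges to -2. The iterate converges to (-2, -2).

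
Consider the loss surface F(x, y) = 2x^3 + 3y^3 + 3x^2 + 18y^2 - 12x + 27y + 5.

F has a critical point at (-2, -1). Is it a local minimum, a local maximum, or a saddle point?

saddle point

The mixed partial ∂²F/∂x∂y is 0, so the Hessian at any point is diag(F_xx, F_yy) = diag(6(2x + 1), 18(y + 2)).
At (-2, -1): H = diag(-18, 18).
The eigenvalues have opposite signs, so H is indefinite: a saddle point.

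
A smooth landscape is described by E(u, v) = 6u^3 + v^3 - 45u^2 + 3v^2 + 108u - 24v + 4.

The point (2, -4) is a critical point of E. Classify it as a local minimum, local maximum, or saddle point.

The mixed partial ∂²E/∂u∂v is 0, so the Hessian at any point is diag(E_uu, E_vv) = diag(18(2u - 5), 6(v + 1)).
At (2, -4): H = diag(-18, -18).
Both eigenvalues are negative, so H is negative definite: a local maximum.

local maximum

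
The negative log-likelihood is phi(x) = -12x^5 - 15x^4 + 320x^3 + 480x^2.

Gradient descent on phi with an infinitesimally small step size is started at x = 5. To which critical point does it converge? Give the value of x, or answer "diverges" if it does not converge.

phi'(x) = -60x(x - 4)(x + 1)(x + 4), so phi'(5) = -16200.
Gradient descent moves in the -phi' direction, i.e. x is increasing.
There is no critical point above x=5, and phi' keeps the same sign, so the iterate runs off to +∞.

diverges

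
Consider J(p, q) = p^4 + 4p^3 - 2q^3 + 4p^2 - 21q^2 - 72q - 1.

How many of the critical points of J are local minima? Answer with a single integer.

J separates as a function of p plus a function of q, so ∇J=0 decouples.
∂J/∂p = 4p(p + 1)(p + 2) = 0 at p ∈ {-2, -1, 0}; ∂J/∂q = -6(q + 3)(q + 4) = 0 at q ∈ {-4, -3}.
The Hessian is diagonal: diag(J_pp, J_qq). Second derivatives: J_pp(-2)=8, J_pp(-1)=-4, J_pp(0)=8; J_qq(-4)=6, J_qq(-3)=-6.
Local minima occur where both diagonal entries positive: (-2, -4), (0, -4). Count: 2.

2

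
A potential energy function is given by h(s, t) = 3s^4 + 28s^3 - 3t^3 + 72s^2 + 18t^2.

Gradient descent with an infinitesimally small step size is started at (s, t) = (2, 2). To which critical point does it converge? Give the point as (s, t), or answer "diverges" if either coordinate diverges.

(0, 0)

h is separable, so gradient descent decouples: s follows -∂h/∂s, t follows -∂h/∂t.
∂h/∂s = 12s(s + 3)(s + 4); at s=2 this is 720, so s decreases.
∂h/∂t = -9t(t - 4); at t=2 this is 36, so t decreases.
s converges to its nearest critical value 0 (a local min of the s-part); t converges to 0. The iterate converges to (0, 0).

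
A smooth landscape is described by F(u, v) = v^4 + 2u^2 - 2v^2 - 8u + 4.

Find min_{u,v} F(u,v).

F(u,v) separates as P(u) + Q(v) + 4, so its minimum is min P + min Q + 4.
P'(u) = 4u - 8 vanishes at u ∈ {2}; Q'(v) = 4v(v - 1)(v + 1) vanishes at v ∈ {-1, 0, 1}.
Local minima of P (where P''>0): P(2)=-8. Local minima of Q: Q(-1)=-1, Q(1)=-1.
So the global minimum of F is P(2) + Q(-1) + 4 = -8 − 1 + 4 = -5, attained at (2, -1).

-5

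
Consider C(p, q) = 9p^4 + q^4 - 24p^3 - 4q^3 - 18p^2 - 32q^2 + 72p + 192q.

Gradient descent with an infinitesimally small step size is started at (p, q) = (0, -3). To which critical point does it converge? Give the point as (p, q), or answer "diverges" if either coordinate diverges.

(-1, -4)

C is separable, so gradient descent decouples: p follows -∂C/∂p, q follows -∂C/∂q.
∂C/∂p = 36(p - 2)(p - 1)(p + 1); at p=0 this is 72, so p decreases.
∂C/∂q = 4(q - 4)(q - 3)(q + 4); at q=-3 this is 168, so q decreases.
p converges to its nearest critical value -1 (a local min of the p-part); q converges to -4. The iterate converges to (-1, -4).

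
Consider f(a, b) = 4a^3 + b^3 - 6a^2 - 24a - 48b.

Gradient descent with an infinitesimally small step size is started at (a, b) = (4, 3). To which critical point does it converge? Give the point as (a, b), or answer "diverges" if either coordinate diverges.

f is separable, so gradient descent decouples: a follows -∂f/∂a, b follows -∂f/∂b.
∂f/∂a = 12(a - 2)(a + 1); at a=4 this is 120, so a decreases.
∂f/∂b = 3(b - 4)(b + 4); at b=3 this is -21, so b increases.
a converges to its nearest critical value 2 (a local min of the a-part); b converges to 4. The iterate converges to (2, 4).

(2, 4)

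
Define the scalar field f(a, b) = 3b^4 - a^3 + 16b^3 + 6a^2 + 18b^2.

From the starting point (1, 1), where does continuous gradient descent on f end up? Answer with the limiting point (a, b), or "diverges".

(0, 0)

f is separable, so gradient descent decouples: a follows -∂f/∂a, b follows -∂f/∂b.
∂f/∂a = -3a(a - 4); at a=1 this is 9, so a decreases.
∂f/∂b = 12b(b + 1)(b + 3); at b=1 this is 96, so b decreases.
a converges to its nearest critical value 0 (a local min of the a-part); b converges to 0. The iterate converges to (0, 0).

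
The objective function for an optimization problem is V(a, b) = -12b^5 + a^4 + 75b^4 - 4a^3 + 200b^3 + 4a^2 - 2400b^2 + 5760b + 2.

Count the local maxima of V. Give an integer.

V separates as a function of a plus a function of b, so ∇V=0 decouples.
∂V/∂a = 4a(a - 2)(a - 1) = 0 at a ∈ {0, 1, 2}; ∂V/∂b = -60(b - 4)(b - 3)(b - 2)(b + 4) = 0 at b ∈ {-4, 2, 3, 4}.
The Hessian is diagonal: diag(V_aa, V_bb). Second derivatives: V_aa(0)=8, V_aa(1)=-4, V_aa(2)=8; V_bb(-4)=20160, V_bb(2)=-720, V_bb(3)=420, V_bb(4)=-960.
Local maxima occur where both diagonal entries negative: (1, 2), (1, 4). Count: 2.

2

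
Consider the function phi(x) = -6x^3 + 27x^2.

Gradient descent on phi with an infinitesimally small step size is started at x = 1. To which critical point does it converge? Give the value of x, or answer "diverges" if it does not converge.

0

phi'(x) = -18x(x - 3), so phi'(1) = 36.
Gradient descent moves in the -phi' direction, i.e. x is decreasing.
The nearest critical point in that direction is x = 0, where phi'' = 54 > 0 (a local minimum). The iterate converges there.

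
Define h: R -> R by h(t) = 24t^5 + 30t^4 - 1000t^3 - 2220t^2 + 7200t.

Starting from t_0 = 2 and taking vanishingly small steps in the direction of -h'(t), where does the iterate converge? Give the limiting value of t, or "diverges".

5

h'(t) = 120(t - 5)(t - 1)(t + 3)(t + 4), so h'(2) = -10800.
Gradient descent moves in the -h' direction, i.e. t is increasing.
The nearest critical point in that direction is t = 5, where h'' = 34560 > 0 (a local minimum). The iterate converges there.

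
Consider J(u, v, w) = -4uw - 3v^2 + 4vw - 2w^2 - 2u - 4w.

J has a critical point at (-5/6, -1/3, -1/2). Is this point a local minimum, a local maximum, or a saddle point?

The Hessian is constant: H = [[0, 0, -4], [0, -6, 4], [-4, 4, -4]].
Leading principal minors: Δ₁ = 0, Δ₂ = 0, Δ₃ = 96.
The minors fit neither the all-positive nor the alternating-sign pattern, so H is indefinite: a saddle point.

saddle point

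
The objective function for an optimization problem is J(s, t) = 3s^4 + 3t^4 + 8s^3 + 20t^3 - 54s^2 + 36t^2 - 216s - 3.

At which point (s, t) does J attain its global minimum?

J(s,t) separates as P(s) + Q(t) − 3, so its minimum is min P + min Q − 3.
P'(s) = 12(s - 3)(s + 2)(s + 3) vanishes at s ∈ {-3, -2, 3}; Q'(t) = 12t(t + 2)(t + 3) vanishes at t ∈ {-3, -2, 0}.
Local minima of P (where P''>0): P(-3)=189, P(3)=-675. Local minima of Q: Q(-3)=27, Q(0)=0.
So the global minimum of J is P(3) + Q(0) − 3 = -675 + 0 − 3 = -678, attained at (3, 0).

(3, 0)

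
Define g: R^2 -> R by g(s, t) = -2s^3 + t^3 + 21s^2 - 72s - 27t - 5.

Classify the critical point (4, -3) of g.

The mixed partial ∂²g/∂s∂t is 0, so the Hessian at any point is diag(g_ss, g_tt) = diag(6(-2s + 7), 6t).
At (4, -3): H = diag(-6, -18).
Both eigenvalues are negative, so H is negative definite: a local maximum.

local maximum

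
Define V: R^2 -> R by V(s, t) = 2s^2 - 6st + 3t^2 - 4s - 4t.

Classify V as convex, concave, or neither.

neither

V is quadratic, so its Hessian is the constant matrix H = [[4, -6], [-6, 6]].
det(H) = -12, tr(H) = 10.
det(H) < 0, so H is indefinite: neither convex nor concave.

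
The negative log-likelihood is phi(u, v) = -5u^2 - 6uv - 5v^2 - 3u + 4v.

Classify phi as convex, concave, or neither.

phi is quadratic, so its Hessian is the constant matrix H = [[-10, -6], [-6, -10]].
det(H) = 64, tr(H) = -20.
det(H) > 0 and tr(H) < 0, so H is negative definite everywhere: concave.

concave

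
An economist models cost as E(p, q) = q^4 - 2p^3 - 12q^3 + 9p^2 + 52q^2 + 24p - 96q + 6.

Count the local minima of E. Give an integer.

E separates as a function of p plus a function of q, so ∇E=0 decouples.
∂E/∂p = -6(p - 4)(p + 1) = 0 at p ∈ {-1, 4}; ∂E/∂q = 4(q - 4)(q - 3)(q - 2) = 0 at q ∈ {2, 3, 4}.
The Hessian is diagonal: diag(E_pp, E_qq). Second derivatives: E_pp(-1)=30, E_pp(4)=-30; E_qq(2)=8, E_qq(3)=-4, E_qq(4)=8.
Local minima occur where both diagonal entries positive: (-1, 2), (-1, 4). Count: 2.

2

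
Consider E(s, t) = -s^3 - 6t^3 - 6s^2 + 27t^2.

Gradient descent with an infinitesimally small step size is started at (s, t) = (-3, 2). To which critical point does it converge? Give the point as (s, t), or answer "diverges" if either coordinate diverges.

E is separable, so gradient descent decouples: s follows -∂E/∂s, t follows -∂E/∂t.
∂E/∂s = -3s(s + 4); at s=-3 this is 9, so s decreases.
∂E/∂t = -18t(t - 3); at t=2 this is 36, so t decreases.
s converges to its nearest critical value -4 (a local min of the s-part); t converges to 0. The iterate converges to (-4, 0).

(-4, 0)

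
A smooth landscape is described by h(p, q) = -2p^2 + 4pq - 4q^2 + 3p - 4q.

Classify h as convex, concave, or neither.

concave

h is quadratic, so its Hessian is the constant matrix H = [[-4, 4], [4, -8]].
det(H) = 16, tr(H) = -12.
det(H) > 0 and tr(H) < 0, so H is negative definite everywhere: concave.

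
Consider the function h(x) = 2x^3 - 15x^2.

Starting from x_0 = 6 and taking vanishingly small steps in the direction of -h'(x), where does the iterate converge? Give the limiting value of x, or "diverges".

h'(x) = 6x(x - 5), so h'(6) = 36.
Gradient descent moves in the -h' direction, i.e. x is decreasing.
The nearest critical point in that direction is x = 5, where h'' = 30 > 0 (a local minimum). The iterate converges there.

5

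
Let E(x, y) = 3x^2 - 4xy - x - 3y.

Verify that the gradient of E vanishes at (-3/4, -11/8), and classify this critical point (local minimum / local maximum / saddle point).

saddle point

∇E = (6x - 4y - 1, -4x - 3); substituting (-3/4, -11/8) gives ∇E = (0, 0), so (-3/4, -11/8) is indeed a critical point.
The Hessian of E is constant: H = [[6, -4], [-4, 0]].
det(H) = 6·0 − (-4)² = -16.
Since det(H) < 0, H is indefinite and the critical point is a saddle point.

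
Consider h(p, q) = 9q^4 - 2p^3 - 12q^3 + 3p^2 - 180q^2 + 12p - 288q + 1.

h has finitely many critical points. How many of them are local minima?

h separates as a function of p plus a function of q, so ∇h=0 decouples.
∂h/∂p = -6(p - 2)(p + 1) = 0 at p ∈ {-1, 2}; ∂h/∂q = 36(q - 4)(q + 1)(q + 2) = 0 at q ∈ {-2, -1, 4}.
The Hessian is diagonal: diag(h_pp, h_qq). Second derivatives: h_pp(-1)=18, h_pp(2)=-18; h_qq(-2)=216, h_qq(-1)=-180, h_qq(4)=1080.
Local minima occur where both diagonal entries positive: (-1, -2), (-1, 4). Count: 2.

2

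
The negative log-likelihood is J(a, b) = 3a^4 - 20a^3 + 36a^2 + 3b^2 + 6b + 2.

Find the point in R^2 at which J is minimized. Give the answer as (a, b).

(0, -1)

J(a,b) separates as P(a) + Q(b) + 2, so its minimum is min P + min Q + 2.
P'(a) = 12a(a - 3)(a - 2) vanishes at a ∈ {0, 2, 3}; Q'(b) = 6b + 6 vanishes at b ∈ {-1}.
Local minima of P (where P''>0): P(0)=0, P(3)=27. Local minima of Q: Q(-1)=-3.
So the global minimum of J is P(0) + Q(-1) + 2 = 0 − 3 + 2 = -1, attained at (0, -1).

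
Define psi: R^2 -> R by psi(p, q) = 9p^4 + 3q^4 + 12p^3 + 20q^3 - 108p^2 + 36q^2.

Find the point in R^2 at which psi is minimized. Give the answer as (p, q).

psi(p,q) separates as A(p) + B(q), so its minimum is min A + min B.
A'(p) = 36p(p - 2)(p + 3) vanishes at p ∈ {-3, 0, 2}; B'(q) = 12q(q + 2)(q + 3) vanishes at q ∈ {-3, -2, 0}.
Local minima of A (where A''>0): A(-3)=-567, A(2)=-192. Local minima of B: B(-3)=27, B(0)=0.
So the global minimum of psi is A(-3) + B(0) = -567 + 0 = -567, attained at (-3, 0).

(-3, 0)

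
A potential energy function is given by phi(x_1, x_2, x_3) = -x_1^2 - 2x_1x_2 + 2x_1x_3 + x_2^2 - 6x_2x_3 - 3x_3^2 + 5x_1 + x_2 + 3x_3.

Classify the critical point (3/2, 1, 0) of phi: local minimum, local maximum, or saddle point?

The Hessian is constant: H = [[-2, -2, 2], [-2, 2, -6], [2, -6, -6]].
Leading principal minors: Δ₁ = -2, Δ₂ = -8, Δ₃ = 160.
The minors fit neither the all-positive nor the alternating-sign pattern, so H is indefinite: a saddle point.

saddle point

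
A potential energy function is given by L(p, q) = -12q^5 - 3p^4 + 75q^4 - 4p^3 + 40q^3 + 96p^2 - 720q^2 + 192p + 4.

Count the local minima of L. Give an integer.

2

L separates as a function of p plus a function of q, so ∇L=0 decouples.
∂L/∂p = -12(p - 4)(p + 1)(p + 4) = 0 at p ∈ {-4, -1, 4}; ∂L/∂q = -60q(q - 4)(q - 3)(q + 2) = 0 at q ∈ {-2, 0, 3, 4}.
The Hessian is diagonal: diag(L_pp, L_qq). Second derivatives: L_pp(-4)=-288, L_pp(-1)=180, L_pp(4)=-480; L_qq(-2)=3600, L_qq(0)=-1440, L_qq(3)=900, L_qq(4)=-1440.
Local minima occur where both diagonal entries positive: (-1, -2), (-1, 3). Count: 2.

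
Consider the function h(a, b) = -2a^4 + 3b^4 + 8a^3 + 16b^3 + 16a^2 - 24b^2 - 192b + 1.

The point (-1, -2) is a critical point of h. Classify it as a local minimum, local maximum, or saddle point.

The mixed partial ∂²h/∂a∂b is 0, so the Hessian at any point is diag(h_aa, h_bb) = diag(8(-3a^2 + 6a + 4), 12(3b^2 + 8b - 4)).
At (-1, -2): H = diag(-40, -96).
Both eigenvalues are negative, so H is negative definite: a local maximum.

local maximum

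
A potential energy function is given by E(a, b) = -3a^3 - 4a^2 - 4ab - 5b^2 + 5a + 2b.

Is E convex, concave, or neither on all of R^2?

The term -3a^3 is cubic, so the Hessian is not constant.
∂²E/∂a² = -18a - 8, which takes both signs as a varies (negative for sufficiently large a). A diagonal entry of the Hessian changing sign means the Hessian is neither positive- nor negative-semidefinite on all of R^2.

neither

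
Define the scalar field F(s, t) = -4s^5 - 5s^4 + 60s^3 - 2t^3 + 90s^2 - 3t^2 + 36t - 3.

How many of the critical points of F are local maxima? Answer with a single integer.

2

F separates as a function of s plus a function of t, so ∇F=0 decouples.
∂F/∂s = -20s(s - 3)(s + 1)(s + 3) = 0 at s ∈ {-3, -1, 0, 3}; ∂F/∂t = -6(t - 2)(t + 3) = 0 at t ∈ {-3, 2}.
The Hessian is diagonal: diag(F_ss, F_tt). Second derivatives: F_ss(-3)=720, F_ss(-1)=-160, F_ss(0)=180, F_ss(3)=-1440; F_tt(-3)=30, F_tt(2)=-30.
Local maxima occur where both diagonal entries negative: (-1, 2), (3, 2). Count: 2.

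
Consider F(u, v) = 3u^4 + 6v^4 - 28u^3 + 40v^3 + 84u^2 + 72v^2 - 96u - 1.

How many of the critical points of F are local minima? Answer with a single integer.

F separates as a function of u plus a function of v, so ∇F=0 decouples.
∂F/∂u = 12(u - 4)(u - 2)(u - 1) = 0 at u ∈ {1, 2, 4}; ∂F/∂v = 24v(v + 2)(v + 3) = 0 at v ∈ {-3, -2, 0}.
The Hessian is diagonal: diag(F_uu, F_vv). Second derivatives: F_uu(1)=36, F_uu(2)=-24, F_uu(4)=72; F_vv(-3)=72, F_vv(-2)=-48, F_vv(0)=144.
Local minima occur where both diagonal entries positive: (1, -3), (1, 0), (4, -3), (4, 0). Count: 4.

4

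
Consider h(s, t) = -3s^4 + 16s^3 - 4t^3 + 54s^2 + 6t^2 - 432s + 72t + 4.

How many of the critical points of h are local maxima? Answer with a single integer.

2

h separates as a function of s plus a function of t, so ∇h=0 decouples.
∂h/∂s = -12(s - 4)(s - 3)(s + 3) = 0 at s ∈ {-3, 3, 4}; ∂h/∂t = -12(t - 3)(t + 2) = 0 at t ∈ {-2, 3}.
The Hessian is diagonal: diag(h_ss, h_tt). Second derivatives: h_ss(-3)=-504, h_ss(3)=72, h_ss(4)=-84; h_tt(-2)=60, h_tt(3)=-60.
Local maxima occur where both diagonal entries negative: (-3, 3), (4, 3). Count: 2.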